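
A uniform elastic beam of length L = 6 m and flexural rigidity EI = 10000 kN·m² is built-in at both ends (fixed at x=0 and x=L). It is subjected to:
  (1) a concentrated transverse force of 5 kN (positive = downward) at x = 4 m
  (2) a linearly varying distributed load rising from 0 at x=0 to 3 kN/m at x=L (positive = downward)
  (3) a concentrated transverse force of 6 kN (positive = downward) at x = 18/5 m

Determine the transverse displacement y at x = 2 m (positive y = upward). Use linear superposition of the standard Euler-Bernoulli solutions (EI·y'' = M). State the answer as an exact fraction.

y(2) = -26693/25312500 m

Load 1 — point force P=5 kN at a=4 m (b=L-a=2):
  y_1 = -Pb²x²(3aL-(3a+b)x)/(6L³EI)  [x≤a] = -5·2²·2²·(3·4·6-(3·4+2)·2)/(6·6³·10000) = -11/40500 m
Load 2 — triangular load w₀=3 kN/m (0→w₀ over full span):
  y_2 = -w₀x²(L-x)²(x+2L)/(120LEI) = -3·2²·(6-2)²·(2+2·6)/(120·6·10000) = -7/18750 m
Load 3 — point force P=6 kN at a=18/5 m (b=L-a=12/5):
  y_3 = -Pb²x²(3aL-(3a+b)x)/(6L³EI)  [x≤a] = -6·(12/5)²·2²·(3·(18/5)·6-(3·(18/5)+(12/5))·2)/(6·6³·10000) = -32/78125 m
Superposition: y = Σ y_i = -26693/25312500 m ≈ -0.001055 m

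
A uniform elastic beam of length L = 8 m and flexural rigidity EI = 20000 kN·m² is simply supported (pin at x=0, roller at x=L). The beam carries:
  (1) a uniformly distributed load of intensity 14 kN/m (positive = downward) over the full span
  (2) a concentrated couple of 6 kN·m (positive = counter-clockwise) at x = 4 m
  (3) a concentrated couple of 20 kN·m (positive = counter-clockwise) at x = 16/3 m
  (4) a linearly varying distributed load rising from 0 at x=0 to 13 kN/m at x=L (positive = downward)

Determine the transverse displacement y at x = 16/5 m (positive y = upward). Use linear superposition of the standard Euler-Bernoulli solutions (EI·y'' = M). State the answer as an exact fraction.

y(16/5) = -4748893/87890625 m

Load 1 — uniform load w=14 kN/m over full span:
  y_1 = -wx(L³-2Lx²+x³)/(24EI) = -14·(16/5)·(8³-2·8·(16/5)²+(16/5)³)/(24·20000) = -13888/390625 m
Load 2 — applied couple M₀=6 kN·m at a=4 m (b=L-a=4):
  y_2 = (M₀x³/(6L)+C₁x)/EI  [x≤a] with C₁=M₀(3b²-L²)/(6L)=-2 = (6·(16/5)³/(6·8)+(-2)·(16/5))/20000 = -9/78125 m
Load 3 — applied couple M₀=20 kN·m at a=16/3 m (b=L-a=8/3):
  y_3 = (M₀x³/(6L)+C₁x)/EI  [x≤a] with C₁=M₀(3b²-L²)/(6L)=-160/9 = (20·(16/5)³/(6·8)+(-160/9)·(16/5))/20000 = -304/140625 m
Load 4 — triangular load w₀=13 kN/m (0→w₀ over full span):
  y_4 = -w₀x(7L⁴-10L²x²+3x⁴)/(360LEI) = -13·(16/5)·(7·8⁴-10·8²·(16/5)²+3·(16/5)⁴)/(360·8·20000) = -474656/29296875 m
Superposition: y = Σ y_i = -4748893/87890625 m ≈ -0.054032 m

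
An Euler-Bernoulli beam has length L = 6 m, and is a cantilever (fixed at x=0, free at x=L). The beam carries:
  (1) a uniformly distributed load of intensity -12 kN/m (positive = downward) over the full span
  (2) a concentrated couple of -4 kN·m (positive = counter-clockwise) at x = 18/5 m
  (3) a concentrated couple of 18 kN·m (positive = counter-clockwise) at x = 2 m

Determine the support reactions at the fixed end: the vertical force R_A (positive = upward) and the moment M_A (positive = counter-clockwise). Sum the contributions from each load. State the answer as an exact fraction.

R_A = -72 kN, M_A = -230 kN·m

Load 1 — uniform load w=-12 kN/m over full span:
  R_A = wL = (-12)·6 = -72 kN
  M_A = wL²/2 = (-12)·6²/2 = -216 kN·m
Load 2 — applied couple M₀=-4 kN·m at a=18/5 m (b=L-a=12/5):
  R_A = 0 kN
  M_A = -M₀ = -(-4) = 4 kN·m
Load 3 — applied couple M₀=18 kN·m at a=2 m (b=L-a=4):
  R_A = 0 kN
  M_A = -M₀ = -18 kN·m
Superposition: R_A = -72 kN, M_A = -230 kN·m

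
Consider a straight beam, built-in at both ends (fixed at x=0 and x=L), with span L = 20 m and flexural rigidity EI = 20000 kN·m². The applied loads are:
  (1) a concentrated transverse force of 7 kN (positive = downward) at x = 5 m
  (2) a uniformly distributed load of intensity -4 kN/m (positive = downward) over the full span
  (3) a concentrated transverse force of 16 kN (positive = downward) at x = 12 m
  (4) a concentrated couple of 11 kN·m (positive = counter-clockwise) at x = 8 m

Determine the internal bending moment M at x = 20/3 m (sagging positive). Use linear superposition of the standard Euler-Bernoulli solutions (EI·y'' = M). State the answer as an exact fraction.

Load 1 — point force P=7 kN at a=5 m (b=L-a=15):
  M_1 = Pa²(a+3b)(L-x)/L³ - Pa²b/L²  [x>a] = 7·5²·(5+3·15)·(20-(20/3))/20³ - 7·5²·15/20² = 385/48 kN·m
Load 2 — uniform load w=-4 kN/m over full span:
  M_2 = wLx/2 - wL²/12 - wx²/2 = (-4)·20·(20/3)/2 - (-4)·20²/12 - (-4)·(20/3)²/2 = -400/9 kN·m
Load 3 — point force P=16 kN at a=12 m (b=L-a=8):
  M_3 = Pb²(3a+b)x/L³ - Pab²/L²  [x≤a] = 16·8²·(3·12+8)·(20/3)/20³ - 16·12·8²/20² = 512/75 kN·m
Load 4 — applied couple M₀=11 kN·m at a=8 m (b=L-a=12):
  M_4 = R_Ax - M_A  [x≤a] with R_A=99/125, M_A=33/25 = (99/125)·(20/3) - (33/25) = 99/25 kN·m
Superposition: M = Σ M_i = -92293/3600 kN·m ≈ -25.636944 kN·m

M(20/3) = -92293/3600 kN·m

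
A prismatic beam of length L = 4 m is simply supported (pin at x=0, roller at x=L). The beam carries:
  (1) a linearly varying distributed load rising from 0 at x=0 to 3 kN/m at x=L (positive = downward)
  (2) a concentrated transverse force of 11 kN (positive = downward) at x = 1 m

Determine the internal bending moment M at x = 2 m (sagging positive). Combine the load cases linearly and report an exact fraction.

Load 1 — triangular load w₀=3 kN/m (0→w₀ over full span):
  M_1 = w₀Lx/6 - w₀x³/(6L) = 3·4·2/6 - 3·2³/(6·4) = 3 kN·m
Load 2 — point force P=11 kN at a=1 m (b=L-a=3):
  M_2 = Pa(L-x)/L  [x>a] = 11·1·(4-2)/4 = 11/2 kN·m
Superposition: M = Σ M_i = 17/2 kN·m ≈ 8.500000 kN·m

M(2) = 17/2 kN·m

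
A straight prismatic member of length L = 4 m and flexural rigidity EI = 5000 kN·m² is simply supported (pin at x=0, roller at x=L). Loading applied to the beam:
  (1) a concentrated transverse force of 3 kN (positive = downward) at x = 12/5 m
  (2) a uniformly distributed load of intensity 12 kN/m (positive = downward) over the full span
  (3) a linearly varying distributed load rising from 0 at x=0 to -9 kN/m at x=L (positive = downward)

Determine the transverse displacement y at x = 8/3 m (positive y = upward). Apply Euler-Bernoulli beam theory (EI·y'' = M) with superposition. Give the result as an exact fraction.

y(8/3) = -3476/703125 m

Load 1 — point force P=3 kN at a=12/5 m (b=L-a=8/5):
  y_1 = -Pa(L-x)(2Lx-a²-x²)/(6LEI)  [x>a] = -3·(12/5)·(4-(8/3))·(2·4·(8/3)-(12/5)²-(8/3)²)/(6·4·5000) = -476/703125 m
Load 2 — uniform load w=12 kN/m over full span:
  y_2 = -wx(L³-2Lx²+x³)/(24EI) = -12·(8/3)·(4³-2·4·(8/3)²+(8/3)³)/(24·5000) = -352/50625 m
Load 3 — triangular load w₀=-9 kN/m (0→w₀ over full span):
  y_3 = -w₀x(7L⁴-10L²x²+3x⁴)/(360LEI) = -(-9)·(8/3)·(7·4⁴-10·4²·(8/3)²+3·(8/3)⁴)/(360·4·5000) = 136/50625 m
Superposition: y = Σ y_i = -3476/703125 m ≈ -0.004944 m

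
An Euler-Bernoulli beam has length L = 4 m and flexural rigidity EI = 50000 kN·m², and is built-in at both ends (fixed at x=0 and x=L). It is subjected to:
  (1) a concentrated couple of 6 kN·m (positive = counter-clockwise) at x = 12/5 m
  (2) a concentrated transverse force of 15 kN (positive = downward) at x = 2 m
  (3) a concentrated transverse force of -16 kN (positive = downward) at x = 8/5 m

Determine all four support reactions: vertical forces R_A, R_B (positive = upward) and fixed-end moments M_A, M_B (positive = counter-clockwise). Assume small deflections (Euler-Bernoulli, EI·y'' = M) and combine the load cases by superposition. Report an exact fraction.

Load 1 — applied couple M₀=6 kN·m at a=12/5 m (b=L-a=8/5):
  R_A = 6M₀ab/L³ = 6·6·(12/5)·(8/5)/4³ = 54/25 kN
  M_A = M₀b(2a-b)/L² = 6·(8/5)·(2·(12/5)-(8/5))/4² = 48/25 kN·m
  R_B = -6M₀ab/L³ = -6·6·(12/5)·(8/5)/4³ = -54/25 kN
  M_B = M₀a(2b-a)/L² = 6·(12/5)·(2·(8/5)-(12/5))/4² = 18/25 kN·m
Load 2 — point force P=15 kN at a=2 m (b=L-a=2):
  R_A = Pb²(3a+b)/L³ = 15·2²·(3·2+2)/4³ = 15/2 kN
  M_A = Pab²/L² = 15·2·2²/4² = 15/2 kN·m
  R_B = Pa²(a+3b)/L³ = 15·2²·(2+3·2)/4³ = 15/2 kN
  M_B = -Pa²b/L² = -15·2²·2/4² = -15/2 kN·m
Load 3 — point force P=-16 kN at a=8/5 m (b=L-a=12/5):
  R_A = Pb²(3a+b)/L³ = (-16)·(12/5)²·(3·(8/5)+(12/5))/4³ = -1296/125 kN
  M_A = Pab²/L² = (-16)·(8/5)·(12/5)²/4² = -1152/125 kN·m
  R_B = Pa²(a+3b)/L³ = (-16)·(8/5)²·((8/5)+3·(12/5))/4³ = -704/125 kN
  M_B = -Pa²b/L² = -(-16)·(8/5)²·(12/5)/4² = 768/125 kN·m
Superposition: R_A = -177/250 kN, M_A = 51/250 kN·m, R_B = -73/250 kN, M_B = -159/250 kN·m

R_A = -177/250 kN, M_A = 51/250 kN·m, R_B = -73/250 kN, M_B = -159/250 kN·m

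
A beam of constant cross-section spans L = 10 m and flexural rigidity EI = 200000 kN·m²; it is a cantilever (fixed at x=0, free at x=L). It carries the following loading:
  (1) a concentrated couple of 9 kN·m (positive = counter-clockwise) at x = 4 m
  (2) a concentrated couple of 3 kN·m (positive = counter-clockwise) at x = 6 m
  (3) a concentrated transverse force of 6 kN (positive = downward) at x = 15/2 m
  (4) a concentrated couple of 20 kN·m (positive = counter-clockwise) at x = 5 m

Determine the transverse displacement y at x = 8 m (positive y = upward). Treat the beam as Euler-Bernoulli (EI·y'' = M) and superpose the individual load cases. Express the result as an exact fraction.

Load 1 — applied couple M₀=9 kN·m at a=4 m (b=L-a=6):
  y_1 = M₀a(2x-a)/(2EI)  [x>a] = 9·4·(2·8-4)/(2·200000) = 27/25000 m
Load 2 — applied couple M₀=3 kN·m at a=6 m (b=L-a=4):
  y_2 = M₀a(2x-a)/(2EI)  [x>a] = 3·6·(2·8-6)/(2·200000) = 9/20000 m
Load 3 — point force P=6 kN at a=15/2 m (b=L-a=5/2):
  y_3 = -Pa²(3x-a)/(6EI)  [x>a] = -6·(15/2)²·(3·8-(15/2))/(6·200000) = -297/64000 m
Load 4 — applied couple M₀=20 kN·m at a=5 m (b=L-a=5):
  y_4 = M₀a(2x-a)/(2EI)  [x>a] = 20·5·(2·8-5)/(2·200000) = 11/4000 m
Superposition: y = Σ y_i = -577/1600000 m ≈ -0.000361 m

y(8) = -577/1600000 m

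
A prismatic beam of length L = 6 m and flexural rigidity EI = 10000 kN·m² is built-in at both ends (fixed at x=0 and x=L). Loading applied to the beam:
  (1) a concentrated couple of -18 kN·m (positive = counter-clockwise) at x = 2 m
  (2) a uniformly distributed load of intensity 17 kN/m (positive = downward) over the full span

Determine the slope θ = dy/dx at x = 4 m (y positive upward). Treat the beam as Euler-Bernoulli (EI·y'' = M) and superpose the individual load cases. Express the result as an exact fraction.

θ(4) = 1/375 rad

Load 1 — applied couple M₀=-18 kN·m at a=2 m (b=L-a=4):
  θ_1 = (R_Ax²/2 - M_Ax - M₀(x-a))/EI  [x>a] with R_A=-4, M_A=0 = ((-4)·4²/2 - 0·4 - (-18)·(4-2))/10000 = 1/2500 rad
Load 2 — uniform load w=17 kN/m over full span:
  θ_2 = -wx(L-x)(L-2x)/(12EI) = -17·4·(6-4)·(6-2·4)/(12·10000) = 17/7500 rad
Superposition: θ = Σ θ_i = 1/375 rad ≈ 0.002667 rad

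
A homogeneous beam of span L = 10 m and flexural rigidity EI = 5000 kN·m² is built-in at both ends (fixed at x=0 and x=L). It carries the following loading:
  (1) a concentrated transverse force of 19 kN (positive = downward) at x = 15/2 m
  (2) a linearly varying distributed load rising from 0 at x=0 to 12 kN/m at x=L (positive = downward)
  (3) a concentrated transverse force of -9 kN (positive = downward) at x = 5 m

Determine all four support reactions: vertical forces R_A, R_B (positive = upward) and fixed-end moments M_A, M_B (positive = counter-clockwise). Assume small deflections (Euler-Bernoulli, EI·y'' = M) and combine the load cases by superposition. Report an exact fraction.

Load 1 — point force P=19 kN at a=15/2 m (b=L-a=5/2):
  R_A = Pb²(3a+b)/L³ = 19·(5/2)²·(3·(15/2)+(5/2))/10³ = 95/32 kN
  M_A = Pab²/L² = 19·(15/2)·(5/2)²/10² = 285/32 kN·m
  R_B = Pa²(a+3b)/L³ = 19·(15/2)²·((15/2)+3·(5/2))/10³ = 513/32 kN
  M_B = -Pa²b/L² = -19·(15/2)²·(5/2)/10² = -855/32 kN·m
Load 2 — triangular load w₀=12 kN/m (0→w₀ over full span):
  R_A = 3w₀L/20 = 3·12·10/20 = 18 kN
  M_A = w₀L²/30 = 12·10²/30 = 40 kN·m
  R_B = 7w₀L/20 = 7·12·10/20 = 42 kN
  M_B = -w₀L²/20 = -12·10²/20 = -60 kN·m
Load 3 — point force P=-9 kN at a=5 m (b=L-a=5):
  R_A = Pb²(3a+b)/L³ = (-9)·5²·(3·5+5)/10³ = -9/2 kN
  M_A = Pab²/L² = (-9)·5·5²/10² = -45/4 kN·m
  R_B = Pa²(a+3b)/L³ = (-9)·5²·(5+3·5)/10³ = -9/2 kN
  M_B = -Pa²b/L² = -(-9)·5²·5/10² = 45/4 kN·m
Superposition: R_A = 527/32 kN, M_A = 1205/32 kN·m, R_B = 1713/32 kN, M_B = -2415/32 kN·m

R_A = 527/32 kN, M_A = 1205/32 kN·m, R_B = 1713/32 kN, M_B = -2415/32 kN·m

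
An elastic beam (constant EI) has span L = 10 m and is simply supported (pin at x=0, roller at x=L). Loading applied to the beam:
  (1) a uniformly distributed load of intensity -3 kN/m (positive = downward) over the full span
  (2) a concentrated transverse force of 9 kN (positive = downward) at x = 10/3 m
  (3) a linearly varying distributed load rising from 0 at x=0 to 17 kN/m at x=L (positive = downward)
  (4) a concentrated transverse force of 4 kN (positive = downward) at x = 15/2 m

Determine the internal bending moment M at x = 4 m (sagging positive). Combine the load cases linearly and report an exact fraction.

M(4) = 406/5 kN·m

Load 1 — uniform load w=-3 kN/m over full span:
  M_1 = wx(L-x)/2 = (-3)·4·(10-4)/2 = -36 kN·m
Load 2 — point force P=9 kN at a=10/3 m (b=L-a=20/3):
  M_2 = Pa(L-x)/L  [x>a] = 9·(10/3)·(10-4)/10 = 18 kN·m
Load 3 — triangular load w₀=17 kN/m (0→w₀ over full span):
  M_3 = w₀Lx/6 - w₀x³/(6L) = 17·10·4/6 - 17·4³/(6·10) = 476/5 kN·m
Load 4 — point force P=4 kN at a=15/2 m (b=L-a=5/2):
  M_4 = Pbx/L  [x≤a] = 4·(5/2)·4/10 = 4 kN·m
Superposition: M = Σ M_i = 406/5 kN·m ≈ 81.200000 kN·m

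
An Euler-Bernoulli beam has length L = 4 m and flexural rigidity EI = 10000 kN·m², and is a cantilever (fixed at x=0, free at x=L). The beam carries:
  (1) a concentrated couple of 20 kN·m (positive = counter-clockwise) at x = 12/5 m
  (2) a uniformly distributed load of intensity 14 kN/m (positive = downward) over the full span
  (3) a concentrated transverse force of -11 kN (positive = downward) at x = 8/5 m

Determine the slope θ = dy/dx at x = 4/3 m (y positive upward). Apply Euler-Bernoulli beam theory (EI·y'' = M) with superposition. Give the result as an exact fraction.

Load 1 — applied couple M₀=20 kN·m at a=12/5 m (b=L-a=8/5):
  θ_1 = M₀x/EI  [x≤a] = 20·(4/3)/10000 = 1/375 rad
Load 2 — uniform load w=14 kN/m over full span:
  θ_2 = -wx(x²-3Lx+3L²)/(6EI) = -14·(4/3)·((4/3)²-3·4·(4/3)+3·4²)/(6·10000) = -532/50625 rad
Load 3 — point force P=-11 kN at a=8/5 m (b=L-a=12/5):
  θ_3 = -Px(2a-x)/(2EI)  [x≤a] = -(-11)·(4/3)·(2·(8/5)-(4/3))/(2·10000) = 77/56250 rad
Superposition: θ = Σ θ_i = -3277/506250 rad ≈ -0.006473 rad

θ(4/3) = -3277/506250 rad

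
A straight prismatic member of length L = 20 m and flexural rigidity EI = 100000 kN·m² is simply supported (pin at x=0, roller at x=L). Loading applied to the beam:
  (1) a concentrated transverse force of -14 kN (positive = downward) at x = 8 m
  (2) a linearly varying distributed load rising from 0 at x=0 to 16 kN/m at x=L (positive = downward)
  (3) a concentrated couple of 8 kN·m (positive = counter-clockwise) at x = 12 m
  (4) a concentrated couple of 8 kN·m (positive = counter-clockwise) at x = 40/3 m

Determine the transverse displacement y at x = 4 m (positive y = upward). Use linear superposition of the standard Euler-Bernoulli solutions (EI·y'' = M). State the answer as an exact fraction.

y(4) = -57428/703125 m

Load 1 — point force P=-14 kN at a=8 m (b=L-a=12):
  y_1 = -Pbx(L²-b²-x²)/(6LEI)  [x≤a] = -(-14)·12·4·(20²-12²-4²)/(6·20·100000) = 42/3125 m
Load 2 — triangular load w₀=16 kN/m (0→w₀ over full span):
  y_2 = -w₀x(7L⁴-10L²x²+3x⁴)/(360LEI) = -16·4·(7·20⁴-10·20²·4²+3·4⁴)/(360·20·100000) = -22016/234375 m
Load 3 — applied couple M₀=8 kN·m at a=12 m (b=L-a=8):
  y_3 = (M₀x³/(6L)+C₁x)/EI  [x≤a] with C₁=M₀(3b²-L²)/(6L)=-208/15 = (8·4³/(6·20)+(-208/15)·4)/100000 = -8/15625 m
Load 4 — applied couple M₀=8 kN·m at a=40/3 m (b=L-a=20/3):
  y_4 = (M₀x³/(6L)+C₁x)/EI  [x≤a] with C₁=M₀(3b²-L²)/(6L)=-160/9 = (8·4³/(6·20)+(-160/9)·4)/100000 = -94/140625 m
Superposition: y = Σ y_i = -57428/703125 m ≈ -0.081675 m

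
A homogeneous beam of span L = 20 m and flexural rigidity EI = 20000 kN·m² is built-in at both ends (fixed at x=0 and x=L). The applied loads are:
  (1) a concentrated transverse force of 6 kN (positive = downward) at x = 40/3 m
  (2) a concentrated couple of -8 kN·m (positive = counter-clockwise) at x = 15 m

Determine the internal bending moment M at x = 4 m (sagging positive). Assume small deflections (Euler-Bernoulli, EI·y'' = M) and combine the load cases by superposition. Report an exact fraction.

Load 1 — point force P=6 kN at a=40/3 m (b=L-a=20/3):
  M_1 = Pb²(3a+b)x/L³ - Pab²/L²  [x≤a] = 6·(20/3)²·(3·(40/3)+(20/3))·4/20³ - 6·(40/3)·(20/3)²/20² = -8/3 kN·m
Load 2 — applied couple M₀=-8 kN·m at a=15 m (b=L-a=5):
  M_2 = R_Ax - M_A  [x≤a] with R_A=-9/20, M_A=-5/2 = (-9/20)·4 - (-5/2) = 7/10 kN·m
Superposition: M = Σ M_i = -59/30 kN·m ≈ -1.966667 kN·m

M(4) = -59/30 kN·m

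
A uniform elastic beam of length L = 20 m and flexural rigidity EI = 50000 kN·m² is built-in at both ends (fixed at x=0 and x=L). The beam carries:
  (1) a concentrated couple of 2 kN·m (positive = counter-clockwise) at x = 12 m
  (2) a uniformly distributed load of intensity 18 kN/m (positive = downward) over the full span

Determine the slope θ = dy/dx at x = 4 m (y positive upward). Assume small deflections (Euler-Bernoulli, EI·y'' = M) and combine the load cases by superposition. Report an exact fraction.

Load 1 — applied couple M₀=2 kN·m at a=12 m (b=L-a=8):
  θ_1 = (R_Ax²/2 - M_Ax)/EI  [x≤a] with R_A=18/125, M_A=16/25 = ((18/125)·4²/2 - (16/25)·4)/50000 = -11/390625 rad
Load 2 — uniform load w=18 kN/m over full span:
  θ_2 = -wx(L-x)(L-2x)/(12EI) = -18·4·(20-4)·(20-2·4)/(12·50000) = -72/3125 rad
Superposition: θ = Σ θ_i = -9011/390625 rad ≈ -0.023068 rad

θ(4) = -9011/390625 rad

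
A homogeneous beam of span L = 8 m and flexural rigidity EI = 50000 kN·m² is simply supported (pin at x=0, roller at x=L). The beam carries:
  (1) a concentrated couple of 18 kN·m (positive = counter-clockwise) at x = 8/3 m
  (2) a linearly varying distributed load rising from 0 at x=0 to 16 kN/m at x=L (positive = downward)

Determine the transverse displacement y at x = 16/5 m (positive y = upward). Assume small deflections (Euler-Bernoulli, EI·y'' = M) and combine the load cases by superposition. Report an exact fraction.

y(16/5) = -1064884/146484375 m

Load 1 — applied couple M₀=18 kN·m at a=8/3 m (b=L-a=16/3):
  y_1 = (M₀x³/(6L)-M₀(x-a)²/2+C₁x)/EI  [x>a] with C₁=M₀(3b²-L²)/(6L)=8 = (18·(16/5)³/(6·8)-18·((16/5)-(8/3))²/2+8·(16/5))/50000 = 276/390625 m
Load 2 — triangular load w₀=16 kN/m (0→w₀ over full span):
  y_2 = -w₀x(7L⁴-10L²x²+3x⁴)/(360LEI) = -16·(16/5)·(7·8⁴-10·8²·(16/5)²+3·(16/5)⁴)/(360·8·50000) = -1168384/146484375 m
Superposition: y = Σ y_i = -1064884/146484375 m ≈ -0.007270 m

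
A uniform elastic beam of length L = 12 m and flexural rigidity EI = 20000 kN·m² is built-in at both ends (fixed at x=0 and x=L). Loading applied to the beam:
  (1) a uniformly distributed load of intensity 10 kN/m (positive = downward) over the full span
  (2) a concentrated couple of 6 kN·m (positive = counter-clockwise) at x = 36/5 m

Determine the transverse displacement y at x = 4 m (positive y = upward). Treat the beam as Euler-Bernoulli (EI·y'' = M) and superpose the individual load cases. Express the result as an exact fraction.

y(4) = -1018/46875 m

Load 1 — uniform load w=10 kN/m over full span:
  y_1 = -wx²(L-x)²/(24EI) = -10·4²·(12-4)²/(24·20000) = -8/375 m
Load 2 — applied couple M₀=6 kN·m at a=36/5 m (b=L-a=24/5):
  y_2 = (R_Ax³/6 - M_Ax²/2)/EI  [x≤a] with R_A=18/25, M_A=48/25 = ((18/25)·4³/6 - (48/25)·4²/2)/20000 = -6/15625 m
Superposition: y = Σ y_i = -1018/46875 m ≈ -0.021717 m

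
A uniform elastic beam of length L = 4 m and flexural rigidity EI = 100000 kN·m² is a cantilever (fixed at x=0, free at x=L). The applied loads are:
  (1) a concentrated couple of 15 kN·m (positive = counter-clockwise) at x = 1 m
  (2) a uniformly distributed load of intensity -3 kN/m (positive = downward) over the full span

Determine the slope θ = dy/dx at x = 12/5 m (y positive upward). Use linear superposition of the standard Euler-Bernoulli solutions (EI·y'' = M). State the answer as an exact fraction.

θ(12/5) = 5619/12500000 rad

Load 1 — applied couple M₀=15 kN·m at a=1 m (b=L-a=3):
  θ_1 = M₀a/EI  [x>a] = 15·1/100000 = 3/20000 rad
Load 2 — uniform load w=-3 kN/m over full span:
  θ_2 = -wx(x²-3Lx+3L²)/(6EI) = -(-3)·(12/5)·((12/5)²-3·4·(12/5)+3·4²)/(6·100000) = 117/390625 rad
Superposition: θ = Σ θ_i = 5619/12500000 rad ≈ 0.000450 rad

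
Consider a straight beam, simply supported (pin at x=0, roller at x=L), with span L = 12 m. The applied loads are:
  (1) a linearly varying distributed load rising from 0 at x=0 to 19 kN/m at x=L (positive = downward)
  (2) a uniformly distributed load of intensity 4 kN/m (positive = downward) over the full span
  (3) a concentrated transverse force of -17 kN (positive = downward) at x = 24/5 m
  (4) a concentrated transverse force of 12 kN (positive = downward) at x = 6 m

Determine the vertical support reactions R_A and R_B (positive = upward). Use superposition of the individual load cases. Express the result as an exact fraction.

Load 1 — triangular load w₀=19 kN/m (0→w₀ over full span):
  R_A = w₀L/6 = 19·12/6 = 38 kN
  R_B = w₀L/3 = 19·12/3 = 76 kN
Load 2 — uniform load w=4 kN/m over full span:
  R_A = wL/2 = 4·12/2 = 24 kN
  R_B = wL/2 = 4·12/2 = 24 kN
Load 3 — point force P=-17 kN at a=24/5 m (b=L-a=36/5):
  R_A = Pb/L = (-17)·(36/5)/12 = -51/5 kN
  R_B = Pa/L = (-17)·(24/5)/12 = -34/5 kN
Load 4 — point force P=12 kN at a=6 m (b=L-a=6):
  R_A = Pb/L = 12·6/12 = 6 kN
  R_B = Pa/L = 12·6/12 = 6 kN
Superposition: R_A = 289/5 kN, R_B = 496/5 kN

R_A = 289/5 kN, R_B = 496/5 kN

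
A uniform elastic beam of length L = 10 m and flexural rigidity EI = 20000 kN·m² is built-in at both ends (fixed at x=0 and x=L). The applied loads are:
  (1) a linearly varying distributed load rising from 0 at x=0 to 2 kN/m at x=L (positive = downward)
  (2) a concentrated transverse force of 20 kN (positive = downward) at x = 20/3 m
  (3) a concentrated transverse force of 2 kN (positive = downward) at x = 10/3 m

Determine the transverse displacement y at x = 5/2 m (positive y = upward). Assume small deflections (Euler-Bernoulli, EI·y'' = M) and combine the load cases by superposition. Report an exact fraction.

Load 1 — triangular load w₀=2 kN/m (0→w₀ over full span):
  y_1 = -w₀x²(L-x)²(x+2L)/(120LEI) = -2·(5/2)²·(10-(5/2))²·((5/2)+2·10)/(120·10·20000) = -27/40960 m
Load 2 — point force P=20 kN at a=20/3 m (b=L-a=10/3):
  y_2 = -Pb²x²(3aL-(3a+b)x)/(6L³EI)  [x≤a] = -20·(10/3)²·(5/2)²·(3·(20/3)·10-(3·(20/3)+(10/3))·(5/2))/(6·10³·20000) = -17/10368 m
Load 3 — point force P=2 kN at a=10/3 m (b=L-a=20/3):
  y_3 = -Pb²x²(3aL-(3a+b)x)/(6L³EI)  [x≤a] = -2·(20/3)²·(5/2)²·(3·(10/3)·10-(3·(10/3)+(20/3))·(5/2))/(6·10³·20000) = -7/25920 m
Superposition: y = Σ y_i = -947/368640 m ≈ -0.002569 m

y(5/2) = -947/368640 m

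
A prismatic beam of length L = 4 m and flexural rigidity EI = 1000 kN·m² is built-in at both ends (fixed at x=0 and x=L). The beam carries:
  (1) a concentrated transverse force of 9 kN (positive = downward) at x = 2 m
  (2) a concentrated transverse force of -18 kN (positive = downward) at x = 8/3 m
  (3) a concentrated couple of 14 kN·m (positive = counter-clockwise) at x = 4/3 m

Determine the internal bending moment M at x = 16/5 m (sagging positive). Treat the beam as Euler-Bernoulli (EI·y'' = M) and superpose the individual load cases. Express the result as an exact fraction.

M(16/5) = 1/30 kN·m

Load 1 — point force P=9 kN at a=2 m (b=L-a=2):
  M_1 = Pa²(a+3b)(L-x)/L³ - Pa²b/L²  [x>a] = 9·2²·(2+3·2)·(4-(16/5))/4³ - 9·2²·2/4² = -9/10 kN·m
Load 2 — point force P=-18 kN at a=8/3 m (b=L-a=4/3):
  M_2 = Pa²(a+3b)(L-x)/L³ - Pa²b/L²  [x>a] = (-18)·(8/3)²·((8/3)+3·(4/3))·(4-(16/5))/4³ - (-18)·(8/3)²·(4/3)/4² = 0 kN·m
Load 3 — applied couple M₀=14 kN·m at a=4/3 m (b=L-a=8/3):
  M_3 = R_Ax - M_A - M₀  [x>a] with R_A=14/3, M_A=0 = (14/3)·(16/5) - 0 - 14 = 14/15 kN·m
Superposition: M = Σ M_i = 1/30 kN·m ≈ 0.033333 kN·m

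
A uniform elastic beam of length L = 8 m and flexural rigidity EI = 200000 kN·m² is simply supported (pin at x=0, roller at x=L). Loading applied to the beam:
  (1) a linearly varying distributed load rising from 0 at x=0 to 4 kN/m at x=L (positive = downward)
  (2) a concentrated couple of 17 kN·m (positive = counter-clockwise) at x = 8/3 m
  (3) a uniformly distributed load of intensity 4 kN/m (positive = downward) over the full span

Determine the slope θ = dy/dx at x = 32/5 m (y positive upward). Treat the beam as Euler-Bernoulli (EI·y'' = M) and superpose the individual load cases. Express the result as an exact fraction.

θ(32/5) = 14007/31250000 rad

Load 1 — triangular load w₀=4 kN/m (0→w₀ over full span):
  θ_1 = -w₀(7L⁴-30L²x²+15x⁴)/(360LEI) = -4·(7·8⁴-30·8²·(32/5)²+15·(32/5)⁴)/(360·8·200000) = 3028/17578125 rad
Load 2 — applied couple M₀=17 kN·m at a=8/3 m (b=L-a=16/3):
  θ_2 = (M₀x²/(2L)-M₀(x-a)+C₁)/EI  [x>a] with C₁=M₀(3b²-L²)/(6L)=68/9 = (17·(32/5)²/(2·8)-17·((32/5)-(8/3))+(68/9))/200000 = -697/11250000 rad
Load 3 — uniform load w=4 kN/m over full span:
  θ_3 = -w(L³-6Lx²+4x³)/(24EI) = -4·(8³-6·8·(32/5)²+4·(32/5)³)/(24·200000) = 132/390625 rad
Superposition: θ = Σ θ_i = 14007/31250000 rad ≈ 0.000448 rad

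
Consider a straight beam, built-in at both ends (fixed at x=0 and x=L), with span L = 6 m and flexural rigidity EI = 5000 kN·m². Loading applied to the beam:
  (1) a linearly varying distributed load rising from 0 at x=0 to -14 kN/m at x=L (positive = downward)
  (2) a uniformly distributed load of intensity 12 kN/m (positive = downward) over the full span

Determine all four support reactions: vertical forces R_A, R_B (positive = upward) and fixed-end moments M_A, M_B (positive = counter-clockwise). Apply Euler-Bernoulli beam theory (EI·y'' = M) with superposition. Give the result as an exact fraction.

R_A = 117/5 kN, M_A = 96/5 kN·m, R_B = 33/5 kN, M_B = -54/5 kN·m

Load 1 — triangular load w₀=-14 kN/m (0→w₀ over full span):
  R_A = 3w₀L/20 = 3·(-14)·6/20 = -63/5 kN
  M_A = w₀L²/30 = (-14)·6²/30 = -84/5 kN·m
  R_B = 7w₀L/20 = 7·(-14)·6/20 = -147/5 kN
  M_B = -w₀L²/20 = -(-14)·6²/20 = 126/5 kN·m
Load 2 — uniform load w=12 kN/m over full span:
  R_A = wL/2 = 12·6/2 = 36 kN
  M_A = wL²/12 = 12·6²/12 = 36 kN·m
  R_B = wL/2 = 12·6/2 = 36 kN
  M_B = -wL²/12 = -12·6²/12 = -36 kN·m
Superposition: R_A = 117/5 kN, M_A = 96/5 kN·m, R_B = 33/5 kN, M_B = -54/5 kN·m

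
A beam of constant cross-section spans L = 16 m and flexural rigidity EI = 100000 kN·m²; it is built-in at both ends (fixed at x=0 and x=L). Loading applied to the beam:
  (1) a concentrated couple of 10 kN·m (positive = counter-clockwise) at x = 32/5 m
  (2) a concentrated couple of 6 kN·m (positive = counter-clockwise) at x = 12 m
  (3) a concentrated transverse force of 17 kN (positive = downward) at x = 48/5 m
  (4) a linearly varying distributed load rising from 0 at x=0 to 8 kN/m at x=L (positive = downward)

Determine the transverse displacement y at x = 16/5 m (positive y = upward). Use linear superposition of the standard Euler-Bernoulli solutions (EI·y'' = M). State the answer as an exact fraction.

Load 1 — applied couple M₀=10 kN·m at a=32/5 m (b=L-a=48/5):
  y_1 = (R_Ax³/6 - M_Ax²/2)/EI  [x≤a] with R_A=9/10, M_A=6/5 = ((9/10)·(16/5)³/6 - (6/5)·(16/5)²/2)/100000 = -24/1953125 m
Load 2 — applied couple M₀=6 kN·m at a=12 m (b=L-a=4):
  y_2 = (R_Ax³/6 - M_Ax²/2)/EI  [x≤a] with R_A=27/64, M_A=15/8 = ((27/64)·(16/5)³/6 - (15/8)·(16/5)²/2)/100000 = -57/781250 m
Load 3 — point force P=17 kN at a=48/5 m (b=L-a=32/5):
  y_3 = -Pb²x²(3aL-(3a+b)x)/(6L³EI)  [x≤a] = -17·(32/5)²·(16/5)²·(3·(48/5)·16-(3·(48/5)+(32/5))·(16/5))/(6·16³·100000) = -147968/146484375 m
Load 4 — triangular load w₀=8 kN/m (0→w₀ over full span):
  y_4 = -w₀x²(L-x)²(x+2L)/(120LEI) = -8·(16/5)²·(16-(16/5))²·((16/5)+2·16)/(120·16·100000) = -360448/146484375 m
Superposition: y = Σ y_i = -347269/97656250 m ≈ -0.003556 m

y(16/5) = -347269/97656250 m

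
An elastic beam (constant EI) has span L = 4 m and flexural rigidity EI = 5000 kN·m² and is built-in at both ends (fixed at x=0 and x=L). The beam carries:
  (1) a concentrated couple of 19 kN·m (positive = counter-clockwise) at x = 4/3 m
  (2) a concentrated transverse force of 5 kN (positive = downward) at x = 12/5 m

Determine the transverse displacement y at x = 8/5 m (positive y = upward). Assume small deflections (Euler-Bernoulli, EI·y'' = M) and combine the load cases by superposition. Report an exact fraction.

Load 1 — applied couple M₀=19 kN·m at a=4/3 m (b=L-a=8/3):
  y_1 = (R_Ax³/6 - M_Ax²/2 - M₀(x-a)²/2)/EI  [x>a] with R_A=19/3, M_A=0 = ((19/3)·(8/5)³/6 - 0·(8/5)²/2 - 19·((8/5)-(4/3))²/2)/5000 = 57/78125 m
Load 2 — point force P=5 kN at a=12/5 m (b=L-a=8/5):
  y_2 = -Pb²x²(3aL-(3a+b)x)/(6L³EI)  [x≤a] = -5·(8/5)²·(8/5)²·(3·(12/5)·4-(3·(12/5)+(8/5))·(8/5))/(6·4³·5000) = -1472/5859375 m
Superposition: y = Σ y_i = 2803/5859375 m ≈ 0.000478 m

y(8/5) = 2803/5859375 m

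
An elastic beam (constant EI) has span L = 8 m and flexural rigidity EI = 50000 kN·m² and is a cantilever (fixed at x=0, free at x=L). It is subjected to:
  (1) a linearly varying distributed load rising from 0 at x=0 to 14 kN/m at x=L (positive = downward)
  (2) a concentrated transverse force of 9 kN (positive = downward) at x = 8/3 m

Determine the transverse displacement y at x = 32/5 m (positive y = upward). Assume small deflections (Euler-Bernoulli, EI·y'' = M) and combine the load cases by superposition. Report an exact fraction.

y(32/5) = -35182256/439453125 m

Load 1 — triangular load w₀=14 kN/m (0→w₀ over full span):
  y_1 = (w₀Lx³/12-w₀L²x²/6-w₀x⁵/(120L))/EI = (14·8·(32/5)³/12-14·8²·(32/5)²/6-14·(32/5)⁵/(120·8))/50000 = -11210752/146484375 m
Load 2 — point force P=9 kN at a=8/3 m (b=L-a=16/3):
  y_2 = -Pa²(3x-a)/(6EI)  [x>a] = -9·(8/3)²·(3·(32/5)-(8/3))/(6·50000) = -496/140625 m
Superposition: y = Σ y_i = -35182256/439453125 m ≈ -0.080059 m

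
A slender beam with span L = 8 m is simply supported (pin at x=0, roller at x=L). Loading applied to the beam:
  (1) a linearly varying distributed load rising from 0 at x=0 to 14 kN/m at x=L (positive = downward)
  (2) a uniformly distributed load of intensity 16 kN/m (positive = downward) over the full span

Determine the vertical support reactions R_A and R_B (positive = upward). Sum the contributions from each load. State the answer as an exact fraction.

R_A = 248/3 kN, R_B = 304/3 kN

Load 1 — triangular load w₀=14 kN/m (0→w₀ over full span):
  R_A = w₀L/6 = 14·8/6 = 56/3 kN
  R_B = w₀L/3 = 14·8/3 = 112/3 kN
Load 2 — uniform load w=16 kN/m over full span:
  R_A = wL/2 = 16·8/2 = 64 kN
  R_B = wL/2 = 16·8/2 = 64 kN
Superposition: R_A = 248/3 kN, R_B = 304/3 kN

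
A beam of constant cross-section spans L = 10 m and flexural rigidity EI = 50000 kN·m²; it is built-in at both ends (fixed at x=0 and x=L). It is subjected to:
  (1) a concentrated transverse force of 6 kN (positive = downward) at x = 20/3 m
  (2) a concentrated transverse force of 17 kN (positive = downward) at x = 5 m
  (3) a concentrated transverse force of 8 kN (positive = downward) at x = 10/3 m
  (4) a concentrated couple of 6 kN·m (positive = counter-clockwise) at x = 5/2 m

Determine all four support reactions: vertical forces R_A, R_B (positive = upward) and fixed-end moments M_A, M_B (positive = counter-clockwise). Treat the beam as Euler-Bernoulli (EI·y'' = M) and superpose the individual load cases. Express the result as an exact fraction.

R_A = 17989/1080 kN, M_A = 7867/216 kN·m, R_B = 15491/1080 kN, M_B = -7385/216 kN·m

Load 1 — point force P=6 kN at a=20/3 m (b=L-a=10/3):
  R_A = Pb²(3a+b)/L³ = 6·(10/3)²·(3·(20/3)+(10/3))/10³ = 14/9 kN
  M_A = Pab²/L² = 6·(20/3)·(10/3)²/10² = 40/9 kN·m
  R_B = Pa²(a+3b)/L³ = 6·(20/3)²·((20/3)+3·(10/3))/10³ = 40/9 kN
  M_B = -Pa²b/L² = -6·(20/3)²·(10/3)/10² = -80/9 kN·m
Load 2 — point force P=17 kN at a=5 m (b=L-a=5):
  R_A = Pb²(3a+b)/L³ = 17·5²·(3·5+5)/10³ = 17/2 kN
  M_A = Pab²/L² = 17·5·5²/10² = 85/4 kN·m
  R_B = Pa²(a+3b)/L³ = 17·5²·(5+3·5)/10³ = 17/2 kN
  M_B = -Pa²b/L² = -17·5²·5/10² = -85/4 kN·m
Load 3 — point force P=8 kN at a=10/3 m (b=L-a=20/3):
  R_A = Pb²(3a+b)/L³ = 8·(20/3)²·(3·(10/3)+(20/3))/10³ = 160/27 kN
  M_A = Pab²/L² = 8·(10/3)·(20/3)²/10² = 320/27 kN·m
  R_B = Pa²(a+3b)/L³ = 8·(10/3)²·((10/3)+3·(20/3))/10³ = 56/27 kN
  M_B = -Pa²b/L² = -8·(10/3)²·(20/3)/10² = -160/27 kN·m
Load 4 — applied couple M₀=6 kN·m at a=5/2 m (b=L-a=15/2):
  R_A = 6M₀ab/L³ = 6·6·(5/2)·(15/2)/10³ = 27/40 kN
  M_A = M₀b(2a-b)/L² = 6·(15/2)·(2·(5/2)-(15/2))/10² = -9/8 kN·m
  R_B = -6M₀ab/L³ = -6·6·(5/2)·(15/2)/10³ = -27/40 kN
  M_B = M₀a(2b-a)/L² = 6·(5/2)·(2·(15/2)-(5/2))/10² = 15/8 kN·m
Superposition: R_A = 17989/1080 kN, M_A = 7867/216 kN·m, R_B = 15491/1080 kN, M_B = -7385/216 kN·m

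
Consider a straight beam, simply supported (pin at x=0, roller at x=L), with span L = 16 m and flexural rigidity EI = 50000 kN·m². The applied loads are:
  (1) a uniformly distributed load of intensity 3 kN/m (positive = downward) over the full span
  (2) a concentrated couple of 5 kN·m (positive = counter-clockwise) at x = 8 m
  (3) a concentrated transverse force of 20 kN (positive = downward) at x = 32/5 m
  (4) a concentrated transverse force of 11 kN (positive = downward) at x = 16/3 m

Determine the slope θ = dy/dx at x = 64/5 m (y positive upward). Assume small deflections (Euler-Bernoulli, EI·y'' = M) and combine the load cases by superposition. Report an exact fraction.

θ(64/5) = 3897209/253125000 rad

Load 1 — uniform load w=3 kN/m over full span:
  θ_1 = -w(L³-6Lx²+4x³)/(24EI) = -3·(16³-6·16·(64/5)²+4·(64/5)³)/(24·50000) = 3168/390625 rad
Load 2 — applied couple M₀=5 kN·m at a=8 m (b=L-a=8):
  θ_2 = (M₀x²/(2L)-M₀(x-a)+C₁)/EI  [x>a] with C₁=M₀(3b²-L²)/(6L)=-10/3 = (5·(64/5)²/(2·16)-5·((64/5)-8)+(-10/3))/50000 = -13/375000 rad
Load 3 — point force P=20 kN at a=32/5 m (b=L-a=48/5):
  θ_3 = -Pa(2L²-6Lx+3x²+a²)/(6LEI)  [x>a] = -20·(32/5)·(2·16²-6·16·(64/5)+3·(64/5)²+(32/5)²)/(6·16·50000) = 384/78125 rad
Load 4 — point force P=11 kN at a=16/3 m (b=L-a=32/3):
  θ_4 = -Pa(2L²-6Lx+3x²+a²)/(6LEI)  [x>a] = -11·(16/3)·(2·16²-6·16·(64/5)+3·(64/5)²+(16/3)²)/(6·16·50000) = 15224/6328125 rad
Superposition: θ = Σ θ_i = 3897209/253125000 rad ≈ 0.015396 rad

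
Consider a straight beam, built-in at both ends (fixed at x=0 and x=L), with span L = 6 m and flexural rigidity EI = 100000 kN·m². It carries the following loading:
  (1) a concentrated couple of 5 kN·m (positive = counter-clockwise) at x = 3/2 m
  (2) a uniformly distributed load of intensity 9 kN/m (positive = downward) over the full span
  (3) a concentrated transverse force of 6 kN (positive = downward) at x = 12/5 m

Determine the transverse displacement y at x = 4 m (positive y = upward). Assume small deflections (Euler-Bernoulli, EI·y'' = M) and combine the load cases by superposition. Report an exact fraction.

y(4) = -26221/100000000 m

Load 1 — applied couple M₀=5 kN·m at a=3/2 m (b=L-a=9/2):
  y_1 = (R_Ax³/6 - M_Ax²/2 - M₀(x-a)²/2)/EI  [x>a] with R_A=15/16, M_A=-15/16 = ((15/16)·4³/6 - (-15/16)·4²/2 - 5·(4-(3/2))²/2)/100000 = 3/160000 m
Load 2 — uniform load w=9 kN/m over full span:
  y_2 = -wx²(L-x)²/(24EI) = -9·4²·(6-4)²/(24·100000) = -3/12500 m
Load 3 — point force P=6 kN at a=12/5 m (b=L-a=18/5):
  y_3 = -Pa²(L-x)²(3bL-(3b+a)(L-x))/(6L³EI)  [x>a] = -6·(12/5)²·(6-4)²·(3·(18/5)·6-(3·(18/5)+(12/5))·(6-4))/(6·6³·100000) = -16/390625 m
Superposition: y = Σ y_i = -26221/100000000 m ≈ -0.000262 m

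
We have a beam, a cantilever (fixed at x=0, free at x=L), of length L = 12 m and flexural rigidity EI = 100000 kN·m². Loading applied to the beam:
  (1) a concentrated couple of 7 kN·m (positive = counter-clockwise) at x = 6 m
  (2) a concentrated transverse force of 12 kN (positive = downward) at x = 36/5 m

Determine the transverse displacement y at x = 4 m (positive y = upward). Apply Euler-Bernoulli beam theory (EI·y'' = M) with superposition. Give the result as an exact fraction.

y(4) = -317/62500 m

Load 1 — applied couple M₀=7 kN·m at a=6 m (b=L-a=6):
  y_1 = M₀x²/(2EI)  [x≤a] = 7·4²/(2·100000) = 7/12500 m
Load 2 — point force P=12 kN at a=36/5 m (b=L-a=24/5):
  y_2 = -Px²(3a-x)/(6EI)  [x≤a] = -12·4²·(3·(36/5)-4)/(6·100000) = -88/15625 m
Superposition: y = Σ y_i = -317/62500 m ≈ -0.005072 m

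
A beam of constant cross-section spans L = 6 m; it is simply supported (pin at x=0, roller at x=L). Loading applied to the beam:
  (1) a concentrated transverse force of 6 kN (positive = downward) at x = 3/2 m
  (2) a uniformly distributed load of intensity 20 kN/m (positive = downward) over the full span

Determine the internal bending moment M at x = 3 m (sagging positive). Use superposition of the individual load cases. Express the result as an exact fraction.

M(3) = 189/2 kN·m

Load 1 — point force P=6 kN at a=3/2 m (b=L-a=9/2):
  M_1 = Pa(L-x)/L  [x>a] = 6·(3/2)·(6-3)/6 = 9/2 kN·m
Load 2 — uniform load w=20 kN/m over full span:
  M_2 = wx(L-x)/2 = 20·3·(6-3)/2 = 90 kN·m
Superposition: M = Σ M_i = 189/2 kN·m ≈ 94.500000 kN·m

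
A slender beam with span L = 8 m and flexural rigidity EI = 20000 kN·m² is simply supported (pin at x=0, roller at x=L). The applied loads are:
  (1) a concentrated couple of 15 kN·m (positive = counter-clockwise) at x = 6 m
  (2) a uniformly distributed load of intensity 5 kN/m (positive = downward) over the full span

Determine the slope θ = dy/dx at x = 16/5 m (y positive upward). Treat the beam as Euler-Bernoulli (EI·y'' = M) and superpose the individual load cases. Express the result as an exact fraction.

θ(16/5) = -11467/6000000 rad

Load 1 — applied couple M₀=15 kN·m at a=6 m (b=L-a=2):
  θ_1 = (M₀x²/(2L)+C₁)/EI  [x≤a] with C₁=M₀(3b²-L²)/(6L)=-65/4 = (15·(16/5)²/(2·8)+(-65/4))/20000 = -133/400000 rad
Load 2 — uniform load w=5 kN/m over full span:
  θ_2 = -w(L³-6Lx²+4x³)/(24EI) = -5·(8³-6·8·(16/5)²+4·(16/5)³)/(24·20000) = -74/46875 rad
Superposition: θ = Σ θ_i = -11467/6000000 rad ≈ -0.001911 rad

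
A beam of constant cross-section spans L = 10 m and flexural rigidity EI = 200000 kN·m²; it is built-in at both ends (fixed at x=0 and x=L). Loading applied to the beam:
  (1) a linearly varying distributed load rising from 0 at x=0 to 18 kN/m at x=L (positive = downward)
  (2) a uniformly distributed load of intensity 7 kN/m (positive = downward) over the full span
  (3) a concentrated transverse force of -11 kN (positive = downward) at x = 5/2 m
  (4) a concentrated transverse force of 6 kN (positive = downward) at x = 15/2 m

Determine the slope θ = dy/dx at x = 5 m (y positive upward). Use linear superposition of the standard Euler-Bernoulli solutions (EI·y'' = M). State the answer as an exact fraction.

Load 1 — triangular load w₀=18 kN/m (0→w₀ over full span):
  θ_1 = -w₀(2x(L-x)(L-2x)(x+2L)+x²(L-x)²)/(120LEI) = -18·(2·5·(10-5)·(10-2·5)·(5+2·10)+5²·(10-5)²)/(120·10·200000) = -3/64000 rad
Load 2 — uniform load w=7 kN/m over full span:
  θ_2 = -wx(L-x)(L-2x)/(12EI) = -7·5·(10-5)·(10-2·5)/(12·200000) = 0 rad
Load 3 — point force P=-11 kN at a=5/2 m (b=L-a=15/2):
  θ_3 = Pa²(L-x)(2bL-(3b+a)(L-x))/(2L³EI)  [x>a] = (-11)·(5/2)²·(10-5)·(2·(15/2)·10-(3·(15/2)+(5/2))·(10-5))/(2·10³·200000) = -11/512000 rad
Load 4 — point force P=6 kN at a=15/2 m (b=L-a=5/2):
  θ_4 = -Pb²x(2aL-(3a+b)x)/(2L³EI)  [x≤a] = -6·(5/2)²·5·(2·(15/2)·10-(3·(15/2)+(5/2))·5)/(2·10³·200000) = -3/256000 rad
Superposition: θ = Σ θ_i = -41/512000 rad ≈ -0.000080 rad

θ(5) = -41/512000 rad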